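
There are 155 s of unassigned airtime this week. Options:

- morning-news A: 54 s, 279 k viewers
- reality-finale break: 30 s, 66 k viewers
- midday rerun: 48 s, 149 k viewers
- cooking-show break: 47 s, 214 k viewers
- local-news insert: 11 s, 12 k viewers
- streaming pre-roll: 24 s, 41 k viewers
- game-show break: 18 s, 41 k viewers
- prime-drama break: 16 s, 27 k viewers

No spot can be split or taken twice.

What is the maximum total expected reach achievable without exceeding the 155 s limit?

642

The ratio ordering already packs tightly: morning-news A + midday rerun + cooking-show break, 149 s, 642.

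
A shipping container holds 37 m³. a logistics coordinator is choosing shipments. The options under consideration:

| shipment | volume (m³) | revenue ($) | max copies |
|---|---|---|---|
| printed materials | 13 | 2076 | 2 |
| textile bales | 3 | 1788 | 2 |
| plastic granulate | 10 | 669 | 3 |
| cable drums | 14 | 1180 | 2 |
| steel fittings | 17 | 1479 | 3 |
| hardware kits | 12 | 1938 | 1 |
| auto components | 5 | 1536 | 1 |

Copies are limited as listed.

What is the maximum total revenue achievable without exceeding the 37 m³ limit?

9264

The ratio heuristic lands on printed materials + 2×textile bales + hardware kits + auto components (9126) but leaves 1 m³ idle.
The 12 m³ tied up in hardware kits is better spent on printed materials — total rises to 9264 (37 m³).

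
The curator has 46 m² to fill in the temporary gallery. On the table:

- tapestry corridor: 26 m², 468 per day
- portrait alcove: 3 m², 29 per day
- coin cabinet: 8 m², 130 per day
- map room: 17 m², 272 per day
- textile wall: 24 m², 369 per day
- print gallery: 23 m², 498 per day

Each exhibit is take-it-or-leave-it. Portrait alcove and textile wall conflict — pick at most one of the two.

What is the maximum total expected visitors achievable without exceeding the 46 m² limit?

799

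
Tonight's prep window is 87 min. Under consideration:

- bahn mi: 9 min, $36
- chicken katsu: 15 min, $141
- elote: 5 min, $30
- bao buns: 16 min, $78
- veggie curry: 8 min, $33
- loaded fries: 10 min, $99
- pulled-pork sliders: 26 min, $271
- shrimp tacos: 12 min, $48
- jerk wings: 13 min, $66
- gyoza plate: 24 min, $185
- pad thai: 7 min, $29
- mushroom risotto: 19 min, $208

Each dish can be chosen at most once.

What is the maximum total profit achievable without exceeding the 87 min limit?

Greedy by ratio would take chicken katsu + elote + loaded fries + pulled-pork sliders + pad thai + mushroom risotto: 82 min used, total 778.
Replace elote and loaded fries and pad thai with gyoza plate: the trade gains 27 net, giving 805 at 84 min.
That's the maximum — no swap from here does better than 805.

805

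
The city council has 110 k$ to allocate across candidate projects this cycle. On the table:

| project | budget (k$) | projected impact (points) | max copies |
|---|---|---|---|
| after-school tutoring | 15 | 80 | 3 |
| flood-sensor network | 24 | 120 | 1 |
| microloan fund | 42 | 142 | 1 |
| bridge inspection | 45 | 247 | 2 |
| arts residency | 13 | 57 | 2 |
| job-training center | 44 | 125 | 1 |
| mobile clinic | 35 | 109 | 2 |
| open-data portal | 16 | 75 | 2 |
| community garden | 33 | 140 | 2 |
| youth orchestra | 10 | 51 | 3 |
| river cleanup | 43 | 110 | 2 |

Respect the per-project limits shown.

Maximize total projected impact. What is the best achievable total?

By projected impact per k$: bridge inspection 5.49, after-school tutoring 5.33, youth orchestra 5.10, flood-sensor network 5.00 lead.
A density-first pass picks after-school tutoring + 2×bridge inspection — 574 at 105 k$.
Replace after-school tutoring with 2×youth orchestra: the trade gains 22 net, giving 596 at 110 k$.
No other feasible combination exceeds 596.

596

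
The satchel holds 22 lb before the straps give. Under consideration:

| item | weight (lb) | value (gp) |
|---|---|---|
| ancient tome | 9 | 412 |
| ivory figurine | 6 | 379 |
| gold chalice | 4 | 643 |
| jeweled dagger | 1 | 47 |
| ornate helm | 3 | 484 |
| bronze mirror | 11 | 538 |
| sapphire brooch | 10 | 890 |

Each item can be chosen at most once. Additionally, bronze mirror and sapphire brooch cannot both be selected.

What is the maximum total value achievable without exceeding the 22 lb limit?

2064

The ratio ordering already packs tightly: gold chalice + jeweled dagger + ornate helm + sapphire brooch, 18 lb, 2064.
Nothing else feasible within 22 lb beats 2064.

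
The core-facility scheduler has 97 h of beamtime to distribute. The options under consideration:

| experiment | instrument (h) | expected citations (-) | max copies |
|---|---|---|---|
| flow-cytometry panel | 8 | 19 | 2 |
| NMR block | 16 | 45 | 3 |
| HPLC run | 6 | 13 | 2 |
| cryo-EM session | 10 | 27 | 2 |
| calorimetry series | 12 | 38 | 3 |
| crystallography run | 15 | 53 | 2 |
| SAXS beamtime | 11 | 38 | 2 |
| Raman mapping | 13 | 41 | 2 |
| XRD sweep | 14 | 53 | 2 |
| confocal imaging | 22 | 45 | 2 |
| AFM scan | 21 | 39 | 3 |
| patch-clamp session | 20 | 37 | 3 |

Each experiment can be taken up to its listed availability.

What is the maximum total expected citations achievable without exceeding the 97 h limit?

333

Density check — XRD sweep 3.79, crystallography run 3.53, SAXS beamtime 3.45 are the best per h.
The ratio heuristic lands on calorimetry series + 2×crystallography run + 2×SAXS beamtime + 2×XRD sweep (326) but leaves 5 h idle.
Replace calorimetry series with NMR block: the trade gains 7 net, giving 333 at 96 h.
The spare 1 h is too small for any remaining experiment, and no exchange beats 333.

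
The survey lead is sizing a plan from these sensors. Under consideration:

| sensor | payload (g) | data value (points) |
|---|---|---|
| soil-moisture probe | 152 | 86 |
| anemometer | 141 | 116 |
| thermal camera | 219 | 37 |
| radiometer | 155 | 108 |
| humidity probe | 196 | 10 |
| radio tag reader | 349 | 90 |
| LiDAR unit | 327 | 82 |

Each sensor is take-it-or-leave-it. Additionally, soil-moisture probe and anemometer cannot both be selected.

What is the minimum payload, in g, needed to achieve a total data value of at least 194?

296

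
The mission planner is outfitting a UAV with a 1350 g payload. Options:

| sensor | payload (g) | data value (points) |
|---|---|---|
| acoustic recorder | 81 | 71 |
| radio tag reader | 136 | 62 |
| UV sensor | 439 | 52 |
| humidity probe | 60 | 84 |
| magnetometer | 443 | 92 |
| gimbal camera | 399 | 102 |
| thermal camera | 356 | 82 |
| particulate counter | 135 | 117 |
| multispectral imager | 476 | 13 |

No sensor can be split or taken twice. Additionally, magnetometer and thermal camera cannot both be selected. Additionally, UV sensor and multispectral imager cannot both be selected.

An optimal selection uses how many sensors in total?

6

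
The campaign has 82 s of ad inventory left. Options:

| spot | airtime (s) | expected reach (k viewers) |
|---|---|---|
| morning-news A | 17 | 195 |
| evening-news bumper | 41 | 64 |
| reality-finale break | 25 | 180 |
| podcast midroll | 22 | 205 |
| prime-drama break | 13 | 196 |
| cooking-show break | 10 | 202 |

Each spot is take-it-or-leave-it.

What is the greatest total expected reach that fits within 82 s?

798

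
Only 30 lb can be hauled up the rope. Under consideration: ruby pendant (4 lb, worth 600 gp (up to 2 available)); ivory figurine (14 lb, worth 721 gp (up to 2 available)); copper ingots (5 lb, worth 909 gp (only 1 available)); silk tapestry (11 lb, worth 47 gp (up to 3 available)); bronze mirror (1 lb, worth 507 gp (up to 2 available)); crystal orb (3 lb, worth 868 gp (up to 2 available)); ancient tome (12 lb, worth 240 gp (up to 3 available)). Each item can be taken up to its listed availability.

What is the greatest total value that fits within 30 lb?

4859

Density check — bronze mirror 507.00, crystal orb 289.33, copper ingots 181.80, ruby pendant 150.00 are the best per lb.
2×ruby pendant + copper ingots + 2×bronze mirror + 2×crystal orb uses 21 of the 30 lb and totals 4859.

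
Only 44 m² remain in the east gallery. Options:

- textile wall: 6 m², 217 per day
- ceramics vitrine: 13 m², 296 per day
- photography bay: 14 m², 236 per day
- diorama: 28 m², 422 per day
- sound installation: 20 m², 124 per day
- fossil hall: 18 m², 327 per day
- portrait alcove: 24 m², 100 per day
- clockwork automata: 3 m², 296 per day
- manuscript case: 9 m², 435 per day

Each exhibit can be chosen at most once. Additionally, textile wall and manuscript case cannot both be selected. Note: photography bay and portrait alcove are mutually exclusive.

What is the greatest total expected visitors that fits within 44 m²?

Best packing: ceramics vitrine + fossil hall + clockwork automata + manuscript case — 43 m², 1354 total.
Nothing else feasible within 44 m² beats 1354.

1354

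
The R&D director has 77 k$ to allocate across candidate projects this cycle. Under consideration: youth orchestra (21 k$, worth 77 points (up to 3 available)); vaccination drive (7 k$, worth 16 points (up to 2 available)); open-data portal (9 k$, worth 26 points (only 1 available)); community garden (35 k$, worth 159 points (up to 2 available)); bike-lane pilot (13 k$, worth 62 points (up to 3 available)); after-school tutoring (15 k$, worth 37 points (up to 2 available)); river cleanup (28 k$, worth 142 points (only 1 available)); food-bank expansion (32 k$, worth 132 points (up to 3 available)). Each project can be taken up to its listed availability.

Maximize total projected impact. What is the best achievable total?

The ratio heuristic lands on open-data portal + 3×bike-lane pilot + river cleanup (354) but leaves 1 k$ idle.
Replace open-data portal and 2×bike-lane pilot with community garden: the trade gains 9 net, giving 363 at 76 k$.
That's the maximum — no swap from here does better than 363.

363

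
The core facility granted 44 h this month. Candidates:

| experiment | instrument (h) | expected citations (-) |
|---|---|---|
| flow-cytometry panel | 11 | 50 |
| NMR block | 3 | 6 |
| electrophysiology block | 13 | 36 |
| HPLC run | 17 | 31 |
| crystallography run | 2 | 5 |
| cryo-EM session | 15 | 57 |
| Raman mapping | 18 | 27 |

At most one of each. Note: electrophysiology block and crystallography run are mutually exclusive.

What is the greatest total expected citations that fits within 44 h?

149

By expected citations per h: flow-cytometry panel 4.55, cryo-EM session 3.80, electrophysiology block 2.77 lead.
Best packing: flow-cytometry panel + NMR block + electrophysiology block + cryo-EM session — 42 h, 149 total.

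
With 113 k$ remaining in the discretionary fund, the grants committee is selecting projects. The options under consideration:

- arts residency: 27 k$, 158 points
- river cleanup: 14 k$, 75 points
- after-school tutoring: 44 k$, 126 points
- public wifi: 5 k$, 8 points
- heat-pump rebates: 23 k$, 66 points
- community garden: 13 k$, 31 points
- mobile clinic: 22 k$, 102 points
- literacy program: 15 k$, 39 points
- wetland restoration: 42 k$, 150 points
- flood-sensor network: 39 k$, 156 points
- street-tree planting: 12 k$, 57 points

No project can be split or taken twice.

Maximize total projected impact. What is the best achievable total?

504

A density-first pass picks arts residency + river cleanup + heat-pump rebates + mobile clinic + literacy program + street-tree planting — 497 at 113 k$.
A better packing is arts residency + community garden + mobile clinic + flood-sensor network + street-tree planting: 113 k$, total 504.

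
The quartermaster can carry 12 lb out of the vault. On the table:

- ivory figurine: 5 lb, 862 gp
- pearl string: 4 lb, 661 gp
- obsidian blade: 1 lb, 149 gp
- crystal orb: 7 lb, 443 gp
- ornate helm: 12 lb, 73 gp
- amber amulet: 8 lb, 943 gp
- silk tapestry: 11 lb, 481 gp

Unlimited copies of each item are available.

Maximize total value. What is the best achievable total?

2022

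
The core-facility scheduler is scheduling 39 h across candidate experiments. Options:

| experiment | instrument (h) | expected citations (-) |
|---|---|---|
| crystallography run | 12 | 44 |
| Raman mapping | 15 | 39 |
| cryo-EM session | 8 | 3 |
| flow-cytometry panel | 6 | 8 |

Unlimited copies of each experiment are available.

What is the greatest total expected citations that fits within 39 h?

132

Ranking by ratio (expected citations/h): crystallography run 3.67, Raman mapping 2.60, flow-cytometry panel 1.33.
Taking 3×crystallography run: 36 h used, 132 in expected citations.
The spare 3 h is too small for any remaining experiment, and no exchange beats 132.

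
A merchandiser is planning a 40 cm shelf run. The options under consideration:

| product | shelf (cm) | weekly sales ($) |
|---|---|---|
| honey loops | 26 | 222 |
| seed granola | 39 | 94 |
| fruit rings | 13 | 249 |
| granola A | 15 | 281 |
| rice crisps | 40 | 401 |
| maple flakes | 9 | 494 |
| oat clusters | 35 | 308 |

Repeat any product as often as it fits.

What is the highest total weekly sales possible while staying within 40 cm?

4×maple flakes uses 36 of the 40 cm and totals 1976.
That's the maximum — no swap from here does better than 1976.

1976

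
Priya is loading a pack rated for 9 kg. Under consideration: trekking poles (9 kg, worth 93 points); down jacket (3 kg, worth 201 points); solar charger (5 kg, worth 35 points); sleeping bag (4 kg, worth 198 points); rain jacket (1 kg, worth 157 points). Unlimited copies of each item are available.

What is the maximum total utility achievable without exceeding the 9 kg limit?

Ranking by ratio (utility/kg): rain jacket 157.00, down jacket 67.00, sleeping bag 49.50, trekking poles 10.33.
The ratio ordering already packs tightly: 9×rain jacket, 9 kg, 1413.

1413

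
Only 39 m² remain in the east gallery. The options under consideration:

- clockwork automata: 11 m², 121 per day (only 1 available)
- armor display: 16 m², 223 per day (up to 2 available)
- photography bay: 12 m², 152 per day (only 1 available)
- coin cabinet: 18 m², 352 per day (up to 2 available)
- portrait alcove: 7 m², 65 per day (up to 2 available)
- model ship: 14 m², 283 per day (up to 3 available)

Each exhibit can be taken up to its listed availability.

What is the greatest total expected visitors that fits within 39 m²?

704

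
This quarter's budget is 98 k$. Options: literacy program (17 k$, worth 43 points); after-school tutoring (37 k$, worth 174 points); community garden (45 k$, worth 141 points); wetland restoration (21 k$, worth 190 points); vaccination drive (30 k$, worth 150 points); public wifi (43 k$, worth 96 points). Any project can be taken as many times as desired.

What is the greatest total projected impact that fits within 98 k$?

Density check — wetland restoration 9.05, vaccination drive 5.00, after-school tutoring 4.70 are the best per k$.
Best packing: 4×wetland restoration — 84 k$, 760 total.
No other feasible combination exceeds 760.

760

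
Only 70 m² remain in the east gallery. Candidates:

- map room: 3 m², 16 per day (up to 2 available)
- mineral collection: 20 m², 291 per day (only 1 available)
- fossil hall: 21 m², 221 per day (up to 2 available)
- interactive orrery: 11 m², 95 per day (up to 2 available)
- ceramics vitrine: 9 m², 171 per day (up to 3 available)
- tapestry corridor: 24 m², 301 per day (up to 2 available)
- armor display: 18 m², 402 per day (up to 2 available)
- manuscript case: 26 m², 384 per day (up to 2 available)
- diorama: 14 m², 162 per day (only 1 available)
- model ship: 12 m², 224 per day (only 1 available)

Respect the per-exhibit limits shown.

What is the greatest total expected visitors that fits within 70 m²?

By expected visitors per m²: armor display 22.33, ceramics vitrine 19.00, model ship 18.67, manuscript case 14.77 lead.
Taking the top-ratio exhibits first gives 2×map room + 3×ceramics vitrine + 2×armor display for 1349 (69 m²).
Dropping map room and ceramics vitrine frees 12 m²; slotting in model ship (12 m²) lifts the total to 1386 at 69 m².
Nothing else within 70 m² beats 1386.

1386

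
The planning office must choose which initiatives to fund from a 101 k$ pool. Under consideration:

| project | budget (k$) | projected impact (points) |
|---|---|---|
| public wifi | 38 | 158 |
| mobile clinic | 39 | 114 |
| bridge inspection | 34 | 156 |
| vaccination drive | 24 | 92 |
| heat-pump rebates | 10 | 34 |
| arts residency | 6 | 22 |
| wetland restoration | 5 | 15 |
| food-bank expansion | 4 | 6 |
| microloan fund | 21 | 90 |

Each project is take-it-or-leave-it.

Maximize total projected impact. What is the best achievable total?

426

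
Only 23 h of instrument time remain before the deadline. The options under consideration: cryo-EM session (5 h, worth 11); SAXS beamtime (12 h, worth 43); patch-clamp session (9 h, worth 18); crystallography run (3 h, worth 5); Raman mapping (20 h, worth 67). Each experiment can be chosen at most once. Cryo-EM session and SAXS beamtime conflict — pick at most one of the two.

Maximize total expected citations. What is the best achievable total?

72

Best packing: crystallography run + Raman mapping — 23 h, 72 total.
The closest alternative, Raman mapping, reaches only 67.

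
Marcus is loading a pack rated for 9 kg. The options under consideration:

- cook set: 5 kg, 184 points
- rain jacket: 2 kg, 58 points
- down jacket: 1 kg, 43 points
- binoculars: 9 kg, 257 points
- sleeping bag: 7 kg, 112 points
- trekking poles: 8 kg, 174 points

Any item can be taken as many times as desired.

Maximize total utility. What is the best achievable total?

387

The ratio ordering already packs tightly: 9×down jacket, 9 kg, 387.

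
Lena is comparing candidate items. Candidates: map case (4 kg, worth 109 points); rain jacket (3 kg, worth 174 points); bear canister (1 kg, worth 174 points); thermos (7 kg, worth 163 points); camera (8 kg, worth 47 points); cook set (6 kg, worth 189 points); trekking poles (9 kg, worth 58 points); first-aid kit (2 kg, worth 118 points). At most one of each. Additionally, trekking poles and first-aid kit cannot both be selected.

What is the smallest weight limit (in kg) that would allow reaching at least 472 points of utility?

9

Minimise kg subject to total utility ≥ 472.
bear canister + cook set + first-aid kit: 481 utility at 9 kg.
No combination under 9 kg hits 472.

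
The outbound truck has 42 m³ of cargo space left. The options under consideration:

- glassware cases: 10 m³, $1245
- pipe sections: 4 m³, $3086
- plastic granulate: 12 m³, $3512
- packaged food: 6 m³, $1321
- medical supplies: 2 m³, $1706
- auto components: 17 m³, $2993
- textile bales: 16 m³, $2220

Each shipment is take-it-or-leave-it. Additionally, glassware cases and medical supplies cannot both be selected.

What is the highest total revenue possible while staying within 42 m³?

12618

The ratio ordering already packs tightly: pipe sections + plastic granulate + packaged food + medical supplies + auto components, 41 m³, 12618.
Next best is pipe sections + plastic granulate + packaged food + medical supplies + textile bales at 11845 (40 m³) — short by 773.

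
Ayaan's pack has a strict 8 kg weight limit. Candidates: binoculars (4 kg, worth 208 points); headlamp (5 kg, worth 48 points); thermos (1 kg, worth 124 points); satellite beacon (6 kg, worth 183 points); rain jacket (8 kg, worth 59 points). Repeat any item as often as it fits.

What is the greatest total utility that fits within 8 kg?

By utility per kg: thermos 124.00, binoculars 52.00, satellite beacon 30.50, headlamp 9.60 lead.
8×thermos uses 8 of the 8 kg and totals 992.

992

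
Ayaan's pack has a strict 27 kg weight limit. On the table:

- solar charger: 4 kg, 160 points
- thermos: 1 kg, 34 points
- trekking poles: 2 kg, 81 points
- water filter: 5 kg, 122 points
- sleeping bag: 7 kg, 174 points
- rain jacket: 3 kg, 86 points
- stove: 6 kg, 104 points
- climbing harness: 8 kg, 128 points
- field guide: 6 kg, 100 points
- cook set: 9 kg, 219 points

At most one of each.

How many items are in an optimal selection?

5

Best achievable utility is 756.
solar charger + trekking poles + water filter + sleeping bag + cook set hits 756 at 27 kg.
Every optimal selection uses 5 items.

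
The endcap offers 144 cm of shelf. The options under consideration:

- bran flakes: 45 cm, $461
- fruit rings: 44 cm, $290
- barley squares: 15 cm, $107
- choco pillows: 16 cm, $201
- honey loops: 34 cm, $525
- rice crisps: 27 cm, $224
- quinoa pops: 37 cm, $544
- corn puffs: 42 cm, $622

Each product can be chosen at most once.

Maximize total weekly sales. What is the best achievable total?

Ranking by ratio (weekly sales/cm): honey loops 15.44, corn puffs 14.81, quinoa pops 14.70, choco pillows 12.56.
Taking barley squares + choco pillows + honey loops + quinoa pops + corn puffs: 144 cm used, 1999 in weekly sales.
Nothing else within 144 cm beats 1999.

1999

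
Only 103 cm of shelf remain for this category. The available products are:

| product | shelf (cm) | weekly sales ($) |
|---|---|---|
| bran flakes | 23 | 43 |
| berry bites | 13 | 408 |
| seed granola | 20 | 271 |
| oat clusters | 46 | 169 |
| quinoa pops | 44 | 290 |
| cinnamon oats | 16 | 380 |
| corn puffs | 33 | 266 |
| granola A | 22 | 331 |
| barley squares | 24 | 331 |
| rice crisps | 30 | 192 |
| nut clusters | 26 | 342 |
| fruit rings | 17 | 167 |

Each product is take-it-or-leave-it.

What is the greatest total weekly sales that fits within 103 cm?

1792

A density-first pass picks berry bites + seed granola + cinnamon oats + granola A + barley squares — 1721 at 95 cm.
Dropping seed granola frees 20 cm; slotting in nut clusters (26 cm) lifts the total to 1792 at 101 cm.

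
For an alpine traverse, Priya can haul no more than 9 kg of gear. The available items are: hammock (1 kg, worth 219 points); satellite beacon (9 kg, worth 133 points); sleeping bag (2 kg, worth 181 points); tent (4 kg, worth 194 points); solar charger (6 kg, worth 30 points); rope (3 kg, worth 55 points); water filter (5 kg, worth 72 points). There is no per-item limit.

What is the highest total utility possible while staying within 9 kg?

1971

9×hammock uses 9 of the 9 kg and totals 1971.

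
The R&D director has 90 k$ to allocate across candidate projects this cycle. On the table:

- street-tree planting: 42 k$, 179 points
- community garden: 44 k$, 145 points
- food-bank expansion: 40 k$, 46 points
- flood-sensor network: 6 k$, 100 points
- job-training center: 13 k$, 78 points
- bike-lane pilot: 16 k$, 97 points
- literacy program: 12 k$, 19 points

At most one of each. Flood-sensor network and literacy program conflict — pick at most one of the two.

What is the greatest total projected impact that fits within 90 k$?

454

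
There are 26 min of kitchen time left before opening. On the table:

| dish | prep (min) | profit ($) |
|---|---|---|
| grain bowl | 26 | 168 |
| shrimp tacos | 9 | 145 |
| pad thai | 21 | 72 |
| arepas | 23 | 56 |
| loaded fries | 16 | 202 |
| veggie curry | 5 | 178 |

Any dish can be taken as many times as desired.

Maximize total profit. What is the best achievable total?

890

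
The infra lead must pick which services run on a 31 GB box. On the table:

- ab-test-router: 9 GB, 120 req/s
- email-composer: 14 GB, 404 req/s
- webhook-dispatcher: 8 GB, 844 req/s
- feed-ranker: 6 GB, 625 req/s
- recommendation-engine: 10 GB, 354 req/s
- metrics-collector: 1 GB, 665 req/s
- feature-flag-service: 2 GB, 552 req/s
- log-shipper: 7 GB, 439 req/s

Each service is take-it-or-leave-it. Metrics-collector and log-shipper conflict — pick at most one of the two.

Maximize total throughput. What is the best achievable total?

3090

Email-composer + webhook-dispatcher + feed-ranker + metrics-collector + feature-flag-service uses 31 of the 31 GB and totals 3090.
An exhaustive check of the 256 subsets confirms 3090.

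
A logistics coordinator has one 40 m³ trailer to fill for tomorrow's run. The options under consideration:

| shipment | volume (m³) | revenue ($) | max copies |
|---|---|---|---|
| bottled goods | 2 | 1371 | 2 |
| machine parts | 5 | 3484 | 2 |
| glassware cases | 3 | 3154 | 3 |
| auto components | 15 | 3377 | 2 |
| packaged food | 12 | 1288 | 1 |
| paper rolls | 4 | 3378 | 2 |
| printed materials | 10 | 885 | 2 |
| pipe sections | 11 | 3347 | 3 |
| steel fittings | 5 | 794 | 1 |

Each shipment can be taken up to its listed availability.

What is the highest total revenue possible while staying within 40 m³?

Ranking by ratio (revenue/m³): glassware cases 1051.33, paper rolls 844.50, machine parts 696.80.
The ratio heuristic lands on 2×bottled goods + 2×machine parts + 3×glassware cases + 2×paper rolls + steel fittings (26722) but leaves 4 m³ idle.
Replace bottled goods and steel fittings with pipe sections: the trade gains 1182 net, giving 27904 at 40 m³.
That's the maximum — no swap from here does better than 27904.

27904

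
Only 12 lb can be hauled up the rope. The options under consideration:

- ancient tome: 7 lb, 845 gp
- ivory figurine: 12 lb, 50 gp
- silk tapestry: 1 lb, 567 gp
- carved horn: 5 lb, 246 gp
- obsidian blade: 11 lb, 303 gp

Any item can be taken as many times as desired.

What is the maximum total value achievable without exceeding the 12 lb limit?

The ratio ordering already packs tightly: 12×silk tapestry, 12 lb, 6804.
That's the maximum — no swap from here does better than 6804.

6804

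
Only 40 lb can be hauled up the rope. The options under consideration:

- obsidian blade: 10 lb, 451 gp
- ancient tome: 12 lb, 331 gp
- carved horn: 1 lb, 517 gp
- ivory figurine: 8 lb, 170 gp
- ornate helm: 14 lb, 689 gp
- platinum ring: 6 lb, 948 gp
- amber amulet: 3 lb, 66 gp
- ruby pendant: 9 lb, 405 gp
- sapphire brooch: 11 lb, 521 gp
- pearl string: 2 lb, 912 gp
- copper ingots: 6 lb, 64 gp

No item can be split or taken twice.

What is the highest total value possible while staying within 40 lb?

3754

By value per lb: carved horn 517.00, pearl string 456.00, platinum ring 158.00 lead.
The ratio heuristic lands on carved horn + ornate helm + platinum ring + amber amulet + sapphire brooch + pearl string (3653) but leaves 3 lb idle.
Dropping ornate helm and amber amulet frees 17 lb; slotting in obsidian blade + ruby pendant (19 lb) lifts the total to 3754 at 39 lb.
That's the maximum — no swap from here does better than 3754.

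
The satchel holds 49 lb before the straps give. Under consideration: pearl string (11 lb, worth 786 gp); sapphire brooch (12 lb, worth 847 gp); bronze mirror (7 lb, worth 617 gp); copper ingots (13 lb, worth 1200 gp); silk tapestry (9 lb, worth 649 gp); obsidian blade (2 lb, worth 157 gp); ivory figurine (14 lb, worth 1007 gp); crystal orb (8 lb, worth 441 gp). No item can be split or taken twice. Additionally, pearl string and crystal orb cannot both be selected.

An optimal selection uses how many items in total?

5

Optimal total is 3828.
One optimal bundle: sapphire brooch + bronze mirror + copper ingots + obsidian blade + ivory figurine (48 lb).
All optima have 5 items.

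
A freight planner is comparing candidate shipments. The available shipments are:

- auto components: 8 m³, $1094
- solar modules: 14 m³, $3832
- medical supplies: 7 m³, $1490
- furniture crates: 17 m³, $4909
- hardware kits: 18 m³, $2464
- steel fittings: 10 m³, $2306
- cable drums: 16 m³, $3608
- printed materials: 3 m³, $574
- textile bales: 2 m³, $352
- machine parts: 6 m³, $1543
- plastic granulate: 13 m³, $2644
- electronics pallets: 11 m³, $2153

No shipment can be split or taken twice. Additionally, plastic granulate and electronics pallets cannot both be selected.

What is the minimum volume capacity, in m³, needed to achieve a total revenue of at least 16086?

63

Need the lightest bundle worth ≥ 16086.
solar modules + furniture crates + steel fittings + cable drums + machine parts reaches 16198 using 63 m³.
Below 63 m³ the best achievable stays under 16086.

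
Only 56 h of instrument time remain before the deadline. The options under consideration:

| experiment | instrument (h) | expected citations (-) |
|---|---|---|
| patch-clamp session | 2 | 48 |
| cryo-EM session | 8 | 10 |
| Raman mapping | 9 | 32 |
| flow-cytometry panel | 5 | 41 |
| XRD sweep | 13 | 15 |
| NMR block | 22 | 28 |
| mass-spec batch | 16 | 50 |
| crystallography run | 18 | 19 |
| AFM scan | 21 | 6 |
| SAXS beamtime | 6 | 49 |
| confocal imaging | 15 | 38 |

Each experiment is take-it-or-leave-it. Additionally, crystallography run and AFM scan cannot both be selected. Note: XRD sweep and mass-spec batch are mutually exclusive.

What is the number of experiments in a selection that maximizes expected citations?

6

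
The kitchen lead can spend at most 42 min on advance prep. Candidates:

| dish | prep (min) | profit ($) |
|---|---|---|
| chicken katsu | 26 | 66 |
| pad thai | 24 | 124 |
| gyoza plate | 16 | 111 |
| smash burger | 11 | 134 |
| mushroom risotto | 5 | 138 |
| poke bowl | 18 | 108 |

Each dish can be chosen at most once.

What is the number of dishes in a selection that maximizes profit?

The maximum profit within 42 min is 396.
One optimal bundle: pad thai + smash burger + mushroom risotto (40 min).
All optima have 3 dishes.

3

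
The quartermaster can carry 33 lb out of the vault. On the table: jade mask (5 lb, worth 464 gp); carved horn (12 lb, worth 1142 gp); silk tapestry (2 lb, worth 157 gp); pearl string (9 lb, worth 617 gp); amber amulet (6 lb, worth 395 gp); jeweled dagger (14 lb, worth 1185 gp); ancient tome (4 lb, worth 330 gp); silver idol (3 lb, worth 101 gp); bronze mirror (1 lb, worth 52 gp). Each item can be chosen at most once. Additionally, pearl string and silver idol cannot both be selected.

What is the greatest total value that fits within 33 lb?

2948

Jade mask + carved horn + silk tapestry + jeweled dagger uses 33 of the 33 lb and totals 2948.
Every other selection either busts 33 lb or breaks a pairing rule or fails to beat 2948.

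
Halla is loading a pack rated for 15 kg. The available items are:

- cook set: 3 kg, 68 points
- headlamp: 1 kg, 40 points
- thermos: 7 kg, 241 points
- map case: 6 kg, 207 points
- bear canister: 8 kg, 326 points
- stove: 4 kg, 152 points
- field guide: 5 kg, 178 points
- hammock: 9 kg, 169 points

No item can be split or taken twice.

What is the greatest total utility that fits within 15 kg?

573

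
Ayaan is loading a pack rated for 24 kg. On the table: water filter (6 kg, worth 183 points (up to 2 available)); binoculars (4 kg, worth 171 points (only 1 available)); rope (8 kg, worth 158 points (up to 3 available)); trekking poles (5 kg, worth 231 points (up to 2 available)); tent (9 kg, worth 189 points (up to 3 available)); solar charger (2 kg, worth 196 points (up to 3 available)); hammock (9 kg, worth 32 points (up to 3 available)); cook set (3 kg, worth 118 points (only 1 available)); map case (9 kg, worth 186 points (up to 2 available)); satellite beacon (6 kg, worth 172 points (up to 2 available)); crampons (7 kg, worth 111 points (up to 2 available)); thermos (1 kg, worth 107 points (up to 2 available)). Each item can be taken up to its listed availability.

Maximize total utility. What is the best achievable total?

1447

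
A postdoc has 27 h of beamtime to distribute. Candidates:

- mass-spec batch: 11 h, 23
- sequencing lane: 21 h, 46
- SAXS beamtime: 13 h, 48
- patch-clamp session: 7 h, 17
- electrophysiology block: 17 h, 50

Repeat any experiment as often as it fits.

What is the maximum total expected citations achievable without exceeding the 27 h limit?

96

Ranking by ratio (expected citations/h): SAXS beamtime 3.69, electrophysiology block 2.94, patch-clamp session 2.43.
2×SAXS beamtime uses 26 of the 27 h and totals 96.
Every other selection either busts 27 h or fails to beat 96.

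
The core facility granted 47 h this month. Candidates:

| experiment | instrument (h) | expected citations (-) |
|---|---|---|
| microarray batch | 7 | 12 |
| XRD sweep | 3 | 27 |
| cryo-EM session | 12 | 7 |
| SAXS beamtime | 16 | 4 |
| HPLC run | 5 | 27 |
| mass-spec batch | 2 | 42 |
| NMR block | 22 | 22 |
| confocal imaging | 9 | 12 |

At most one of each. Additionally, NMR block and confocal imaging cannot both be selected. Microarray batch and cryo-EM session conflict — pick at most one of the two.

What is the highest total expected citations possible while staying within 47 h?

Taking microarray batch + XRD sweep + HPLC run + mass-spec batch + NMR block: 39 h used, 130 in expected citations.
Next best is XRD sweep + cryo-EM session + HPLC run + mass-spec batch + NMR block at 125 (44 h) — short by 5.

130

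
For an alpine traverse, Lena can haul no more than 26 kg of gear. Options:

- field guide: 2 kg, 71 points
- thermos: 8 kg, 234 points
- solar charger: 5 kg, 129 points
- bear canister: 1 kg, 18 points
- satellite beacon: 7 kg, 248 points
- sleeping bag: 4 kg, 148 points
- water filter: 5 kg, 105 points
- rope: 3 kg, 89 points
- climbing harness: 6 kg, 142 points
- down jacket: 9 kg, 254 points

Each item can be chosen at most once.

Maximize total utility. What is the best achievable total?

Taking the top-ratio items first gives field guide + thermos + bear canister + satellite beacon + sleeping bag + rope for 808 (25 kg).
Replace bear canister and rope with solar charger: the trade gains 22 net, giving 830 at 26 kg.
Runner-up field guide + bear canister + satellite beacon + sleeping bag + rope + down jacket tops out at 828.

830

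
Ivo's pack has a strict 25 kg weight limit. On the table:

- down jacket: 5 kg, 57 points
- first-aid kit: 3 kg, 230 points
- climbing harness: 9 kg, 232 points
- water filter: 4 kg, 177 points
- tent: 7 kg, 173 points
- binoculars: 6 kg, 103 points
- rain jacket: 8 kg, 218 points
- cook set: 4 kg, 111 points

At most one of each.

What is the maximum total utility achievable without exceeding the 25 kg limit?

857

Taking the top-ratio items first gives first-aid kit + water filter + binoculars + rain jacket + cook set for 839 (25 kg).
The 10 kg tied up in binoculars and cook set is better spent on climbing harness — total rises to 857 (24 kg).
No other feasible combination exceeds 857.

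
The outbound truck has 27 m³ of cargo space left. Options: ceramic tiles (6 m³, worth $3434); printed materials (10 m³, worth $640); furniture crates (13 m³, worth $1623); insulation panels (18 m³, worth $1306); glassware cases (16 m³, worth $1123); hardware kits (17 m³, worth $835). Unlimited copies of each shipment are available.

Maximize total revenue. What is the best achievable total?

Ranking by ratio (revenue/m³): ceramic tiles 572.33, furniture crates 124.85, insulation panels 72.56, glassware cases 70.19.
Taking 4×ceramic tiles: 24 m³ used, 13736 in revenue.
Nothing else within 27 m³ beats 13736.

13736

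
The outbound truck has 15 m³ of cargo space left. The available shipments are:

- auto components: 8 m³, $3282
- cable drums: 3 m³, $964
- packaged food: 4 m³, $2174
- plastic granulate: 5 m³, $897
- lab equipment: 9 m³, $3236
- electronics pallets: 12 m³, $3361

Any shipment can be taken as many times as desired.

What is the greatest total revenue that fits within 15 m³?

Ranking by ratio (revenue/m³): packaged food 543.50, auto components 410.25, lab equipment 359.56, cable drums 321.33.
Taking cable drums + 3×packaged food: 15 m³ used, 7486 in revenue.
That's the maximum — no swap from here does better than 7486.

7486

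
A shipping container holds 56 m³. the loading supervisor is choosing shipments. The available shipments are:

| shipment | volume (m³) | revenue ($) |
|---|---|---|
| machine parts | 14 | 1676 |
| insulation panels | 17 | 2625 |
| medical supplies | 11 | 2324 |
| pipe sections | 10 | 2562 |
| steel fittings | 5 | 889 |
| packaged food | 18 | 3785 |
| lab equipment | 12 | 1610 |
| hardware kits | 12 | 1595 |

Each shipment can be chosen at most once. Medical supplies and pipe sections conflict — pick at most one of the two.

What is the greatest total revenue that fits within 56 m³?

9861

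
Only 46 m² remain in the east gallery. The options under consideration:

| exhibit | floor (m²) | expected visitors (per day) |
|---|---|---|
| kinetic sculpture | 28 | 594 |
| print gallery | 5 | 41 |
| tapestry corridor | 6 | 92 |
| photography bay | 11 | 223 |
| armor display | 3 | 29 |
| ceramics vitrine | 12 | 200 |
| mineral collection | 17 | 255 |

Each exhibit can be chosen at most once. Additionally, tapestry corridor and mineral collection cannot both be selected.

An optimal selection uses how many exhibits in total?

3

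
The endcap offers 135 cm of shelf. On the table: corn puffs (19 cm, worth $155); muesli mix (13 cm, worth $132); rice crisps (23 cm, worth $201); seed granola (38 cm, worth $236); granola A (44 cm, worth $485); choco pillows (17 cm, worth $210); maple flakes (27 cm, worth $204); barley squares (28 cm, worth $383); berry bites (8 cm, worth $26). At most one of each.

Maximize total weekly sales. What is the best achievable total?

Corn puffs + granola A + choco pillows + maple flakes + barley squares uses 135 of the 135 cm and totals 1437.
Muesli mix + rice crisps + granola A + choco pillows + barley squares + berry bites matches that 1437 at 133 cm; no feasible combination exceeds it.

1437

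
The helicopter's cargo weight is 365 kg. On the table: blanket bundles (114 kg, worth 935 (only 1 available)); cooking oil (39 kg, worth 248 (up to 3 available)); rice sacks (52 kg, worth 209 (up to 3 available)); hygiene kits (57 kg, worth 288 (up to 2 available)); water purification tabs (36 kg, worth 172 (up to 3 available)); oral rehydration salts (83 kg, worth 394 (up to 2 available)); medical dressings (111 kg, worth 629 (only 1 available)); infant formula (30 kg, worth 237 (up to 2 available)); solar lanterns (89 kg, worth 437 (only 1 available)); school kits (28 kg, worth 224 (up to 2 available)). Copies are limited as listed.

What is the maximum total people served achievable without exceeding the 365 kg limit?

2641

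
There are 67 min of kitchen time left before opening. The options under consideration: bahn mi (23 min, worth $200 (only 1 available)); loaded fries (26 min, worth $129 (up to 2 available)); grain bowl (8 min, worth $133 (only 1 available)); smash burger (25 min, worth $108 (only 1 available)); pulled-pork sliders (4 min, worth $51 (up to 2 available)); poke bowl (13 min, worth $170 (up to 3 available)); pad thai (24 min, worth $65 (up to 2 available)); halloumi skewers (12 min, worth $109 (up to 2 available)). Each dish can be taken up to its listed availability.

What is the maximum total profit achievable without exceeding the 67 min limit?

854

Ranking by ratio (profit/min): grain bowl 16.62, poke bowl 13.08, pulled-pork sliders 12.75, halloumi skewers 9.08.
The ratio ordering already packs tightly: grain bowl + 2×pulled-pork sliders + 3×poke bowl + halloumi skewers, 67 min, 854.
Every other selection either busts 67 min or exceeds an availability limit or fails to beat 854.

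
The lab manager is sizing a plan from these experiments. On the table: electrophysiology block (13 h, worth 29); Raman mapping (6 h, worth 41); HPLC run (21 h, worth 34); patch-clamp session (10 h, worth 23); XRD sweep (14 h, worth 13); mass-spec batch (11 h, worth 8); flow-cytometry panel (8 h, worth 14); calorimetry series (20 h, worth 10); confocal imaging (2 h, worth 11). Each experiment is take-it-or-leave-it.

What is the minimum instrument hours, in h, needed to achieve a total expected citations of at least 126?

50

Need the lightest bundle worth ≥ 126.
electrophysiology block + Raman mapping + HPLC run + patch-clamp session: 127 expected citations at 50 h.
No combination under 50 h hits 126.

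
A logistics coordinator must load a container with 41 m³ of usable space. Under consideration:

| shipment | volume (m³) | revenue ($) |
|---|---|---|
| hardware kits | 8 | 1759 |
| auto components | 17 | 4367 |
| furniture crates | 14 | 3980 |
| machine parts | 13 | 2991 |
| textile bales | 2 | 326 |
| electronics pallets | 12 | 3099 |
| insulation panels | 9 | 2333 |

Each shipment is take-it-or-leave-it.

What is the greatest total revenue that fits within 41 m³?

Greedy by ratio would take furniture crates + textile bales + electronics pallets + insulation panels: 37 m³ used, total 9738.
Dropping textile bales and electronics pallets frees 14 m³; slotting in auto components (17 m³) lifts the total to 10680 at 40 m³.
An exhaustive check of the 128 subsets confirms 10680.

10680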